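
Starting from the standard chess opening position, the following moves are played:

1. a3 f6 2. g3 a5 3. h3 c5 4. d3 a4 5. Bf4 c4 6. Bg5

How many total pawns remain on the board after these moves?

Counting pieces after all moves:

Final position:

  a b c d e f g h
  ─────────────────
8│♜ ♞ ♝ ♛ ♚ ♝ ♞ ♜│8
7│· ♟ · ♟ ♟ · ♟ ♟│7
6│· · · · · ♟ · ·│6
5│· · · · · · ♗ ·│5
4│♟ · ♟ · · · · ·│4
3│♙ · · ♙ · · ♙ ♙│3
2│· ♙ ♙ · ♙ ♙ · ·│2
1│♖ ♘ · ♕ ♔ ♗ ♘ ♖│1
  ─────────────────
  a b c d e f g h


16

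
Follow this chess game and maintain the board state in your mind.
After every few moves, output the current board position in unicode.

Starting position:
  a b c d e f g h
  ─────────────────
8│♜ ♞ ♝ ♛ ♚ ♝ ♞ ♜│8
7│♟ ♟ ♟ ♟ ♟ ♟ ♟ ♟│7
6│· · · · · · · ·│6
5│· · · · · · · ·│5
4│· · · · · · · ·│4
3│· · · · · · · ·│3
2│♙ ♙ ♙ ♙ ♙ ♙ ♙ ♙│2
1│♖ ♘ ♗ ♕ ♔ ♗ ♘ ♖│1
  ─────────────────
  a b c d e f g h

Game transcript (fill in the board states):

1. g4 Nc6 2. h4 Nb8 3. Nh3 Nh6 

  a b c d e f g h
  ─────────────────
8│♜ ♞ ♝ ♛ ♚ ♝ · ♜│8
7│♟ ♟ ♟ ♟ ♟ ♟ ♟ ♟│7
6│· · · · · · · ♞│6
5│· · · · · · · ·│5
4│· · · · · · ♙ ♙│4
3│· · · · · · · ♘│3
2│♙ ♙ ♙ ♙ ♙ ♙ · ·│2
1│♖ ♘ ♗ ♕ ♔ ♗ · ♖│1
  ─────────────────
  a b c d e f g h

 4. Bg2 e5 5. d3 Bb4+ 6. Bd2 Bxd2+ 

  a b c d e f g h
  ─────────────────
8│♜ ♞ ♝ ♛ ♚ · · ♜│8
7│♟ ♟ ♟ ♟ · ♟ ♟ ♟│7
6│· · · · · · · ♞│6
5│· · · · ♟ · · ·│5
4│· · · · · · ♙ ♙│4
3│· · · ♙ · · · ♘│3
2│♙ ♙ ♙ ♝ ♙ ♙ ♗ ·│2
1│♖ ♘ · ♕ ♔ · · ♖│1
  ─────────────────
  a b c d e f g h

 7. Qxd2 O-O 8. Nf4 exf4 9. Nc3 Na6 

  a b c d e f g h
  ─────────────────
8│♜ · ♝ ♛ · ♜ ♚ ·│8
7│♟ ♟ ♟ ♟ · ♟ ♟ ♟│7
6│♞ · · · · · · ♞│6
5│· · · · · · · ·│5
4│· · · · · ♟ ♙ ♙│4
3│· · ♘ ♙ · · · ·│3
2│♙ ♙ ♙ ♕ ♙ ♙ ♗ ·│2
1│♖ · · · ♔ · · ♖│1
  ─────────────────
  a b c d e f g h

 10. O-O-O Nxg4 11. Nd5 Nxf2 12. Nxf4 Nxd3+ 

  a b c d e f g h
  ─────────────────
8│♜ · ♝ ♛ · ♜ ♚ ·│8
7│♟ ♟ ♟ ♟ · ♟ ♟ ♟│7
6│♞ · · · · · · ·│6
5│· · · · · · · ·│5
4│· · · · · ♘ · ♙│4
3│· · · ♞ · · · ·│3
2│♙ ♙ ♙ ♕ ♙ · ♗ ·│2
1│· · ♔ ♖ · · · ♖│1
  ─────────────────
  a b c d e f g h

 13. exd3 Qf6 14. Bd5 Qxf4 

  a b c d e f g h
  ─────────────────
8│♜ · ♝ · · ♜ ♚ ·│8
7│♟ ♟ ♟ ♟ · ♟ ♟ ♟│7
6│♞ · · · · · · ·│6
5│· · · ♗ · · · ·│5
4│· · · · · ♛ · ♙│4
3│· · · ♙ · · · ·│3
2│♙ ♙ ♙ ♕ · · · ·│2
1│· · ♔ ♖ · · · ♖│1
  ─────────────────
  a b c d e f g h


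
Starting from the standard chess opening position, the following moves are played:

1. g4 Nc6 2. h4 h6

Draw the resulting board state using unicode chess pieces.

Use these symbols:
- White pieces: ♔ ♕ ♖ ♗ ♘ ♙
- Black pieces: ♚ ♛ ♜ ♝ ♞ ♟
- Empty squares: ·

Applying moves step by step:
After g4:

♜ ♞ ♝ ♛ ♚ ♝ ♞ ♜
♟ ♟ ♟ ♟ ♟ ♟ ♟ ♟
· · · · · · · ·
· · · · · · · ·
· · · · · · ♙ ·
· · · · · · · ·
♙ ♙ ♙ ♙ ♙ ♙ · ♙
♖ ♘ ♗ ♕ ♔ ♗ ♘ ♖


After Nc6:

♜ · ♝ ♛ ♚ ♝ ♞ ♜
♟ ♟ ♟ ♟ ♟ ♟ ♟ ♟
· · ♞ · · · · ·
· · · · · · · ·
· · · · · · ♙ ·
· · · · · · · ·
♙ ♙ ♙ ♙ ♙ ♙ · ♙
♖ ♘ ♗ ♕ ♔ ♗ ♘ ♖


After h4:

♜ · ♝ ♛ ♚ ♝ ♞ ♜
♟ ♟ ♟ ♟ ♟ ♟ ♟ ♟
· · ♞ · · · · ·
· · · · · · · ·
· · · · · · ♙ ♙
· · · · · · · ·
♙ ♙ ♙ ♙ ♙ ♙ · ·
♖ ♘ ♗ ♕ ♔ ♗ ♘ ♖


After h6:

♜ · ♝ ♛ ♚ ♝ ♞ ♜
♟ ♟ ♟ ♟ ♟ ♟ ♟ ·
· · ♞ · · · · ♟
· · · · · · · ·
· · · · · · ♙ ♙
· · · · · · · ·
♙ ♙ ♙ ♙ ♙ ♙ · ·
♖ ♘ ♗ ♕ ♔ ♗ ♘ ♖



  a b c d e f g h
  ─────────────────
8│♜ · ♝ ♛ ♚ ♝ ♞ ♜│8
7│♟ ♟ ♟ ♟ ♟ ♟ ♟ ·│7
6│· · ♞ · · · · ♟│6
5│· · · · · · · ·│5
4│· · · · · · ♙ ♙│4
3│· · · · · · · ·│3
2│♙ ♙ ♙ ♙ ♙ ♙ · ·│2
1│♖ ♘ ♗ ♕ ♔ ♗ ♘ ♖│1
  ─────────────────
  a b c d e f g h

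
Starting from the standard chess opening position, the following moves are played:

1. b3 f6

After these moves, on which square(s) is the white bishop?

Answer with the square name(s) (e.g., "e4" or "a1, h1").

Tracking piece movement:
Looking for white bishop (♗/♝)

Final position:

  a b c d e f g h
  ─────────────────
8│♜ ♞ ♝ ♛ ♚ ♝ ♞ ♜│8
7│♟ ♟ ♟ ♟ ♟ · ♟ ♟│7
6│· · · · · ♟ · ·│6
5│· · · · · · · ·│5
4│· · · · · · · ·│4
3│· ♙ · · · · · ·│3
2│♙ · ♙ ♙ ♙ ♙ ♙ ♙│2
1│♖ ♘ ♗ ♕ ♔ ♗ ♘ ♖│1
  ─────────────────
  a b c d e f g h


c1, f1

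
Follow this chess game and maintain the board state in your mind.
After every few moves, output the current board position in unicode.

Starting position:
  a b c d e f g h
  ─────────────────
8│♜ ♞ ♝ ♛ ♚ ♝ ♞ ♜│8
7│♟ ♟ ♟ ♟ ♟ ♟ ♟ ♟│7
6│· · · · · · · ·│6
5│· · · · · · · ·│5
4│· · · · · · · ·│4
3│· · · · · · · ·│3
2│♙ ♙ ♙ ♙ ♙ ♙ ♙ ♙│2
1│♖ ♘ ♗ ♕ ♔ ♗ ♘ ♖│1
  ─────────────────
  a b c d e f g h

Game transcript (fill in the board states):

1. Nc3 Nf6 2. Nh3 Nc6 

  a b c d e f g h
  ─────────────────
8│♜ · ♝ ♛ ♚ ♝ · ♜│8
7│♟ ♟ ♟ ♟ ♟ ♟ ♟ ♟│7
6│· · ♞ · · ♞ · ·│6
5│· · · · · · · ·│5
4│· · · · · · · ·│4
3│· · ♘ · · · · ♘│3
2│♙ ♙ ♙ ♙ ♙ ♙ ♙ ♙│2
1│♖ · ♗ ♕ ♔ ♗ · ♖│1
  ─────────────────
  a b c d e f g h

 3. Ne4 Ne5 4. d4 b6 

  a b c d e f g h
  ─────────────────
8│♜ · ♝ ♛ ♚ ♝ · ♜│8
7│♟ · ♟ ♟ ♟ ♟ ♟ ♟│7
6│· ♟ · · · ♞ · ·│6
5│· · · · ♞ · · ·│5
4│· · · ♙ ♘ · · ·│4
3│· · · · · · · ♘│3
2│♙ ♙ ♙ · ♙ ♙ ♙ ♙│2
1│♖ · ♗ ♕ ♔ ♗ · ♖│1
  ─────────────────
  a b c d e f g h

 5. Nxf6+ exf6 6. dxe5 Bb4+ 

  a b c d e f g h
  ─────────────────
8│♜ · ♝ ♛ ♚ · · ♜│8
7│♟ · ♟ ♟ · ♟ ♟ ♟│7
6│· ♟ · · · ♟ · ·│6
5│· · · · ♙ · · ·│5
4│· ♝ · · · · · ·│4
3│· · · · · · · ♘│3
2│♙ ♙ ♙ · ♙ ♙ ♙ ♙│2
1│♖ · ♗ ♕ ♔ ♗ · ♖│1
  ─────────────────
  a b c d e f g h



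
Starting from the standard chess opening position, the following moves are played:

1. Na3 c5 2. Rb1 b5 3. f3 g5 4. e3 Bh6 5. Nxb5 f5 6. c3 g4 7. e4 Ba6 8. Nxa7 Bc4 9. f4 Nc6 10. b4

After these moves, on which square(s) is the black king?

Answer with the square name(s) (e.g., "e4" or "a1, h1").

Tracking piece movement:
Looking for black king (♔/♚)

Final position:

  a b c d e f g h
  ─────────────────
8│♜ · · ♛ ♚ · ♞ ♜│8
7│♘ · · ♟ ♟ · · ♟│7
6│· · ♞ · · · · ♝│6
5│· · ♟ · · ♟ · ·│5
4│· ♙ ♝ · ♙ ♙ ♟ ·│4
3│· · ♙ · · · · ·│3
2│♙ · · ♙ · · ♙ ♙│2
1│· ♖ ♗ ♕ ♔ ♗ ♘ ♖│1
  ─────────────────
  a b c d e f g h


e8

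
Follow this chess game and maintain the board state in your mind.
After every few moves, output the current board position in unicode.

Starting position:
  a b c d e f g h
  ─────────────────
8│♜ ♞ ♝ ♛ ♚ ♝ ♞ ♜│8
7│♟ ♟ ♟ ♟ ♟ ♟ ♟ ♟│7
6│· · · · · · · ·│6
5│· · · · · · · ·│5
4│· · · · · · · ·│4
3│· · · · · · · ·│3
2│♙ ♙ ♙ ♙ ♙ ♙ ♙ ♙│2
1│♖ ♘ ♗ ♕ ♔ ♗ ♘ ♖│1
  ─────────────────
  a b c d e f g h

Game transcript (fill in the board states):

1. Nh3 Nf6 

  a b c d e f g h
  ─────────────────
8│♜ ♞ ♝ ♛ ♚ ♝ · ♜│8
7│♟ ♟ ♟ ♟ ♟ ♟ ♟ ♟│7
6│· · · · · ♞ · ·│6
5│· · · · · · · ·│5
4│· · · · · · · ·│4
3│· · · · · · · ♘│3
2│♙ ♙ ♙ ♙ ♙ ♙ ♙ ♙│2
1│♖ ♘ ♗ ♕ ♔ ♗ · ♖│1
  ─────────────────
  a b c d e f g h

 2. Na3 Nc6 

  a b c d e f g h
  ─────────────────
8│♜ · ♝ ♛ ♚ ♝ · ♜│8
7│♟ ♟ ♟ ♟ ♟ ♟ ♟ ♟│7
6│· · ♞ · · ♞ · ·│6
5│· · · · · · · ·│5
4│· · · · · · · ·│4
3│♘ · · · · · · ♘│3
2│♙ ♙ ♙ ♙ ♙ ♙ ♙ ♙│2
1│♖ · ♗ ♕ ♔ ♗ · ♖│1
  ─────────────────
  a b c d e f g h

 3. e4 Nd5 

  a b c d e f g h
  ─────────────────
8│♜ · ♝ ♛ ♚ ♝ · ♜│8
7│♟ ♟ ♟ ♟ ♟ ♟ ♟ ♟│7
6│· · ♞ · · · · ·│6
5│· · · ♞ · · · ·│5
4│· · · · ♙ · · ·│4
3│♘ · · · · · · ♘│3
2│♙ ♙ ♙ ♙ · ♙ ♙ ♙│2
1│♖ · ♗ ♕ ♔ ♗ · ♖│1
  ─────────────────
  a b c d e f g h

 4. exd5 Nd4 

  a b c d e f g h
  ─────────────────
8│♜ · ♝ ♛ ♚ ♝ · ♜│8
7│♟ ♟ ♟ ♟ ♟ ♟ ♟ ♟│7
6│· · · · · · · ·│6
5│· · · ♙ · · · ·│5
4│· · · ♞ · · · ·│4
3│♘ · · · · · · ♘│3
2│♙ ♙ ♙ ♙ · ♙ ♙ ♙│2
1│♖ · ♗ ♕ ♔ ♗ · ♖│1
  ─────────────────
  a b c d e f g h



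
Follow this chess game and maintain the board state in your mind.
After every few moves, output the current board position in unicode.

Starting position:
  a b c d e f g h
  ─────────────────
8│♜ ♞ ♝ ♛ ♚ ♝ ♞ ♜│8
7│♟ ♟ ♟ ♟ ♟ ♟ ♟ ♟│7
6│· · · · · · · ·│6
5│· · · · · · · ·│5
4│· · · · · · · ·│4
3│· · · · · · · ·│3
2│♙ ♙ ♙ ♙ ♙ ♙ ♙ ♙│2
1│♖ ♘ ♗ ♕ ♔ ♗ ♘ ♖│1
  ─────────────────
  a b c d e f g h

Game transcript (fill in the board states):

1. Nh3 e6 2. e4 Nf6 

  a b c d e f g h
  ─────────────────
8│♜ ♞ ♝ ♛ ♚ ♝ · ♜│8
7│♟ ♟ ♟ ♟ · ♟ ♟ ♟│7
6│· · · · ♟ ♞ · ·│6
5│· · · · · · · ·│5
4│· · · · ♙ · · ·│4
3│· · · · · · · ♘│3
2│♙ ♙ ♙ ♙ · ♙ ♙ ♙│2
1│♖ ♘ ♗ ♕ ♔ ♗ · ♖│1
  ─────────────────
  a b c d e f g h

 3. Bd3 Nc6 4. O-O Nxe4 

  a b c d e f g h
  ─────────────────
8│♜ · ♝ ♛ ♚ ♝ · ♜│8
7│♟ ♟ ♟ ♟ · ♟ ♟ ♟│7
6│· · ♞ · ♟ · · ·│6
5│· · · · · · · ·│5
4│· · · · ♞ · · ·│4
3│· · · ♗ · · · ♘│3
2│♙ ♙ ♙ ♙ · ♙ ♙ ♙│2
1│♖ ♘ ♗ ♕ · ♖ ♔ ·│1
  ─────────────────
  a b c d e f g h

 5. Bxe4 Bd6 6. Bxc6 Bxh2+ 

  a b c d e f g h
  ─────────────────
8│♜ · ♝ ♛ ♚ · · ♜│8
7│♟ ♟ ♟ ♟ · ♟ ♟ ♟│7
6│· · ♗ · ♟ · · ·│6
5│· · · · · · · ·│5
4│· · · · · · · ·│4
3│· · · · · · · ♘│3
2│♙ ♙ ♙ ♙ · ♙ ♙ ♝│2
1│♖ ♘ ♗ ♕ · ♖ ♔ ·│1
  ─────────────────
  a b c d e f g h

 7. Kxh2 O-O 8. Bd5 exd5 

  a b c d e f g h
  ─────────────────
8│♜ · ♝ ♛ · ♜ ♚ ·│8
7│♟ ♟ ♟ ♟ · ♟ ♟ ♟│7
6│· · · · · · · ·│6
5│· · · ♟ · · · ·│5
4│· · · · · · · ·│4
3│· · · · · · · ♘│3
2│♙ ♙ ♙ ♙ · ♙ ♙ ♔│2
1│♖ ♘ ♗ ♕ · ♖ · ·│1
  ─────────────────
  a b c d e f g h



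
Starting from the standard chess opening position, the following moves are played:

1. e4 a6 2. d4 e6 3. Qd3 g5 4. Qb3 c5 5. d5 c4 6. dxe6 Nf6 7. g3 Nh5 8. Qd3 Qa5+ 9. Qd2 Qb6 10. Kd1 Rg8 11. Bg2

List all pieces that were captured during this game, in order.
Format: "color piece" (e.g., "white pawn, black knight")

Tracking captures:
  dxe6: captured black pawn

black pawn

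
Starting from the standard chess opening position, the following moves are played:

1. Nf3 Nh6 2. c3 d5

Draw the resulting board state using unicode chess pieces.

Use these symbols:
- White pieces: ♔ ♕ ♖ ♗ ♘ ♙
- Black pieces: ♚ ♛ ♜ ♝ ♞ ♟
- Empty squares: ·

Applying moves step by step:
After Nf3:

♜ ♞ ♝ ♛ ♚ ♝ ♞ ♜
♟ ♟ ♟ ♟ ♟ ♟ ♟ ♟
· · · · · · · ·
· · · · · · · ·
· · · · · · · ·
· · · · · ♘ · ·
♙ ♙ ♙ ♙ ♙ ♙ ♙ ♙
♖ ♘ ♗ ♕ ♔ ♗ · ♖


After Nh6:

♜ ♞ ♝ ♛ ♚ ♝ · ♜
♟ ♟ ♟ ♟ ♟ ♟ ♟ ♟
· · · · · · · ♞
· · · · · · · ·
· · · · · · · ·
· · · · · ♘ · ·
♙ ♙ ♙ ♙ ♙ ♙ ♙ ♙
♖ ♘ ♗ ♕ ♔ ♗ · ♖


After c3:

♜ ♞ ♝ ♛ ♚ ♝ · ♜
♟ ♟ ♟ ♟ ♟ ♟ ♟ ♟
· · · · · · · ♞
· · · · · · · ·
· · · · · · · ·
· · ♙ · · ♘ · ·
♙ ♙ · ♙ ♙ ♙ ♙ ♙
♖ ♘ ♗ ♕ ♔ ♗ · ♖


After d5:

♜ ♞ ♝ ♛ ♚ ♝ · ♜
♟ ♟ ♟ · ♟ ♟ ♟ ♟
· · · · · · · ♞
· · · ♟ · · · ·
· · · · · · · ·
· · ♙ · · ♘ · ·
♙ ♙ · ♙ ♙ ♙ ♙ ♙
♖ ♘ ♗ ♕ ♔ ♗ · ♖



  a b c d e f g h
  ─────────────────
8│♜ ♞ ♝ ♛ ♚ ♝ · ♜│8
7│♟ ♟ ♟ · ♟ ♟ ♟ ♟│7
6│· · · · · · · ♞│6
5│· · · ♟ · · · ·│5
4│· · · · · · · ·│4
3│· · ♙ · · ♘ · ·│3
2│♙ ♙ · ♙ ♙ ♙ ♙ ♙│2
1│♖ ♘ ♗ ♕ ♔ ♗ · ♖│1
  ─────────────────
  a b c d e f g h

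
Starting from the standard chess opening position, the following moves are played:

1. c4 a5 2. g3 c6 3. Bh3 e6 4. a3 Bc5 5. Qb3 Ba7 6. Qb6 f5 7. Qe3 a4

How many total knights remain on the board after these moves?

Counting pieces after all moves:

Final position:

  a b c d e f g h
  ─────────────────
8│♜ ♞ ♝ ♛ ♚ · ♞ ♜│8
7│♝ ♟ · ♟ · · ♟ ♟│7
6│· · ♟ · ♟ · · ·│6
5│· · · · · ♟ · ·│5
4│♟ · ♙ · · · · ·│4
3│♙ · · · ♕ · ♙ ♗│3
2│· ♙ · ♙ ♙ ♙ · ♙│2
1│♖ ♘ ♗ · ♔ · ♘ ♖│1
  ─────────────────
  a b c d e f g h


4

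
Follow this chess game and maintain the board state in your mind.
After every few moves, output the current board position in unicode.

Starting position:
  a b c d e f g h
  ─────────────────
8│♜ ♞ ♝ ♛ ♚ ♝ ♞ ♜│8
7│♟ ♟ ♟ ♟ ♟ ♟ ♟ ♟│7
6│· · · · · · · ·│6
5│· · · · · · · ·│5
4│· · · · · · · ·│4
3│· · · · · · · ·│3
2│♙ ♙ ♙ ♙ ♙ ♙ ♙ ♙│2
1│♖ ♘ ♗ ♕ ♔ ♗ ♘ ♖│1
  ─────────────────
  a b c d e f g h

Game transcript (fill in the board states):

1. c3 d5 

  a b c d e f g h
  ─────────────────
8│♜ ♞ ♝ ♛ ♚ ♝ ♞ ♜│8
7│♟ ♟ ♟ · ♟ ♟ ♟ ♟│7
6│· · · · · · · ·│6
5│· · · ♟ · · · ·│5
4│· · · · · · · ·│4
3│· · ♙ · · · · ·│3
2│♙ ♙ · ♙ ♙ ♙ ♙ ♙│2
1│♖ ♘ ♗ ♕ ♔ ♗ ♘ ♖│1
  ─────────────────
  a b c d e f g h

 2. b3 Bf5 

  a b c d e f g h
  ─────────────────
8│♜ ♞ · ♛ ♚ ♝ ♞ ♜│8
7│♟ ♟ ♟ · ♟ ♟ ♟ ♟│7
6│· · · · · · · ·│6
5│· · · ♟ · ♝ · ·│5
4│· · · · · · · ·│4
3│· ♙ ♙ · · · · ·│3
2│♙ · · ♙ ♙ ♙ ♙ ♙│2
1│♖ ♘ ♗ ♕ ♔ ♗ ♘ ♖│1
  ─────────────────
  a b c d e f g h

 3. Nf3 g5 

  a b c d e f g h
  ─────────────────
8│♜ ♞ · ♛ ♚ ♝ ♞ ♜│8
7│♟ ♟ ♟ · ♟ ♟ · ♟│7
6│· · · · · · · ·│6
5│· · · ♟ · ♝ ♟ ·│5
4│· · · · · · · ·│4
3│· ♙ ♙ · · ♘ · ·│3
2│♙ · · ♙ ♙ ♙ ♙ ♙│2
1│♖ ♘ ♗ ♕ ♔ ♗ · ♖│1
  ─────────────────
  a b c d e f g h

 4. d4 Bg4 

  a b c d e f g h
  ─────────────────
8│♜ ♞ · ♛ ♚ ♝ ♞ ♜│8
7│♟ ♟ ♟ · ♟ ♟ · ♟│7
6│· · · · · · · ·│6
5│· · · ♟ · · ♟ ·│5
4│· · · ♙ · · ♝ ·│4
3│· ♙ ♙ · · ♘ · ·│3
2│♙ · · · ♙ ♙ ♙ ♙│2
1│♖ ♘ ♗ ♕ ♔ ♗ · ♖│1
  ─────────────────
  a b c d e f g h

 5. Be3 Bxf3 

  a b c d e f g h
  ─────────────────
8│♜ ♞ · ♛ ♚ ♝ ♞ ♜│8
7│♟ ♟ ♟ · ♟ ♟ · ♟│7
6│· · · · · · · ·│6
5│· · · ♟ · · ♟ ·│5
4│· · · ♙ · · · ·│4
3│· ♙ ♙ · ♗ ♝ · ·│3
2│♙ · · · ♙ ♙ ♙ ♙│2
1│♖ ♘ · ♕ ♔ ♗ · ♖│1
  ─────────────────
  a b c d e f g h



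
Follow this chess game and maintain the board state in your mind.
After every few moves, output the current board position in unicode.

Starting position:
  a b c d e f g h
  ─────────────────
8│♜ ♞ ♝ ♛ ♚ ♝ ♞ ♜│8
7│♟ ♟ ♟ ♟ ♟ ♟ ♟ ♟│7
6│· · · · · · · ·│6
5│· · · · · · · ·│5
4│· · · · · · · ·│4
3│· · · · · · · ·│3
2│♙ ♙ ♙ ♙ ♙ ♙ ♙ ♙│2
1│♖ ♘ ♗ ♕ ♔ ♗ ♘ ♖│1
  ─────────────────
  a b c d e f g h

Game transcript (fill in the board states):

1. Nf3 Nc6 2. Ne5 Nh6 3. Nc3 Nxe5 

  a b c d e f g h
  ─────────────────
8│♜ · ♝ ♛ ♚ ♝ · ♜│8
7│♟ ♟ ♟ ♟ ♟ ♟ ♟ ♟│7
6│· · · · · · · ♞│6
5│· · · · ♞ · · ·│5
4│· · · · · · · ·│4
3│· · ♘ · · · · ·│3
2│♙ ♙ ♙ ♙ ♙ ♙ ♙ ♙│2
1│♖ · ♗ ♕ ♔ ♗ · ♖│1
  ─────────────────
  a b c d e f g h

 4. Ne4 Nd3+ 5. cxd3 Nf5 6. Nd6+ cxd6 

  a b c d e f g h
  ─────────────────
8│♜ · ♝ ♛ ♚ ♝ · ♜│8
7│♟ ♟ · ♟ ♟ ♟ ♟ ♟│7
6│· · · ♟ · · · ·│6
5│· · · · · ♞ · ·│5
4│· · · · · · · ·│4
3│· · · ♙ · · · ·│3
2│♙ ♙ · ♙ ♙ ♙ ♙ ♙│2
1│♖ · ♗ ♕ ♔ ♗ · ♖│1
  ─────────────────
  a b c d e f g h

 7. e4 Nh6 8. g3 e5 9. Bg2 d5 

  a b c d e f g h
  ─────────────────
8│♜ · ♝ ♛ ♚ ♝ · ♜│8
7│♟ ♟ · ♟ · ♟ ♟ ♟│7
6│· · · · · · · ♞│6
5│· · · ♟ ♟ · · ·│5
4│· · · · ♙ · · ·│4
3│· · · ♙ · · ♙ ·│3
2│♙ ♙ · ♙ · ♙ ♗ ♙│2
1│♖ · ♗ ♕ ♔ · · ♖│1
  ─────────────────
  a b c d e f g h

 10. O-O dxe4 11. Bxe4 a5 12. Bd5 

  a b c d e f g h
  ─────────────────
8│♜ · ♝ ♛ ♚ ♝ · ♜│8
7│· ♟ · ♟ · ♟ ♟ ♟│7
6│· · · · · · · ♞│6
5│♟ · · ♗ ♟ · · ·│5
4│· · · · · · · ·│4
3│· · · ♙ · · ♙ ·│3
2│♙ ♙ · ♙ · ♙ · ♙│2
1│♖ · ♗ ♕ · ♖ ♔ ·│1
  ─────────────────
  a b c d e f g h


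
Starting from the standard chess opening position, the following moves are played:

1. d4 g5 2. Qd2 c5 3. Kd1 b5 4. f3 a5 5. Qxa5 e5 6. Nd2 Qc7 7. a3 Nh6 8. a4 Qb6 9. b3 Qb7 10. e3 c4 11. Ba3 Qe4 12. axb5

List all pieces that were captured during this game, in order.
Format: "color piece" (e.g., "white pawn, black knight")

Tracking captures:
  Qxa5: captured black pawn
  axb5: captured black pawn

black pawn, black pawn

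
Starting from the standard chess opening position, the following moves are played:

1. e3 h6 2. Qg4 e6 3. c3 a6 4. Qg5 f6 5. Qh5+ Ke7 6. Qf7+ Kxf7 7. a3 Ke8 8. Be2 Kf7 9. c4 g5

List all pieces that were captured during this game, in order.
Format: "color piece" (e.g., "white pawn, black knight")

Tracking captures:
  Kxf7: captured white queen

white queen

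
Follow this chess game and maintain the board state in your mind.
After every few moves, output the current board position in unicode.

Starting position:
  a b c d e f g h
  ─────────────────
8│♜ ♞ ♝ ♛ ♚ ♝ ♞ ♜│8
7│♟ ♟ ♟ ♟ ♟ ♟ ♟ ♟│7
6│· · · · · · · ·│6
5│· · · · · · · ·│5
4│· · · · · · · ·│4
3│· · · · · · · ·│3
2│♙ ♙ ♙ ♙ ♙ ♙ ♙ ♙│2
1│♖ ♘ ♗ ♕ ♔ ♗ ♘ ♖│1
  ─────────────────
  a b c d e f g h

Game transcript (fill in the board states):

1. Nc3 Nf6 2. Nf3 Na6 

  a b c d e f g h
  ─────────────────
8│♜ · ♝ ♛ ♚ ♝ · ♜│8
7│♟ ♟ ♟ ♟ ♟ ♟ ♟ ♟│7
6│♞ · · · · ♞ · ·│6
5│· · · · · · · ·│5
4│· · · · · · · ·│4
3│· · ♘ · · ♘ · ·│3
2│♙ ♙ ♙ ♙ ♙ ♙ ♙ ♙│2
1│♖ · ♗ ♕ ♔ ♗ · ♖│1
  ─────────────────
  a b c d e f g h

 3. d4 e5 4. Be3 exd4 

  a b c d e f g h
  ─────────────────
8│♜ · ♝ ♛ ♚ ♝ · ♜│8
7│♟ ♟ ♟ ♟ · ♟ ♟ ♟│7
6│♞ · · · · ♞ · ·│6
5│· · · · · · · ·│5
4│· · · ♟ · · · ·│4
3│· · ♘ · ♗ ♘ · ·│3
2│♙ ♙ ♙ · ♙ ♙ ♙ ♙│2
1│♖ · · ♕ ♔ ♗ · ♖│1
  ─────────────────
  a b c d e f g h

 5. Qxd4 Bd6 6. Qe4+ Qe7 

  a b c d e f g h
  ─────────────────
8│♜ · ♝ · ♚ · · ♜│8
7│♟ ♟ ♟ ♟ ♛ ♟ ♟ ♟│7
6│♞ · · ♝ · ♞ · ·│6
5│· · · · · · · ·│5
4│· · · · ♕ · · ·│4
3│· · ♘ · ♗ ♘ · ·│3
2│♙ ♙ ♙ · ♙ ♙ ♙ ♙│2
1│♖ · · · ♔ ♗ · ♖│1
  ─────────────────
  a b c d e f g h

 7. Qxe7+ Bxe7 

  a b c d e f g h
  ─────────────────
8│♜ · ♝ · ♚ · · ♜│8
7│♟ ♟ ♟ ♟ ♝ ♟ ♟ ♟│7
6│♞ · · · · ♞ · ·│6
5│· · · · · · · ·│5
4│· · · · · · · ·│4
3│· · ♘ · ♗ ♘ · ·│3
2│♙ ♙ ♙ · ♙ ♙ ♙ ♙│2
1│♖ · · · ♔ ♗ · ♖│1
  ─────────────────
  a b c d e f g h


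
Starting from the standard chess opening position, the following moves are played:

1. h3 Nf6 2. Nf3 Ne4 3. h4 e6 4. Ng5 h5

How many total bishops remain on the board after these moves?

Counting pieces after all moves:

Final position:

  a b c d e f g h
  ─────────────────
8│♜ ♞ ♝ ♛ ♚ ♝ · ♜│8
7│♟ ♟ ♟ ♟ · ♟ ♟ ·│7
6│· · · · ♟ · · ·│6
5│· · · · · · ♘ ♟│5
4│· · · · ♞ · · ♙│4
3│· · · · · · · ·│3
2│♙ ♙ ♙ ♙ ♙ ♙ ♙ ·│2
1│♖ ♘ ♗ ♕ ♔ ♗ · ♖│1
  ─────────────────
  a b c d e f g h


4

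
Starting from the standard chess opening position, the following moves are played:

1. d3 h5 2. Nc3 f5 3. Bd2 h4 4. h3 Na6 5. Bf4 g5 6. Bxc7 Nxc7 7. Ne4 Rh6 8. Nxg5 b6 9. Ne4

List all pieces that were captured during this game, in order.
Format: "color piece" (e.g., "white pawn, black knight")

Tracking captures:
  Bxc7: captured black pawn
  Nxc7: captured white bishop
  Nxg5: captured black pawn

black pawn, white bishop, black pawn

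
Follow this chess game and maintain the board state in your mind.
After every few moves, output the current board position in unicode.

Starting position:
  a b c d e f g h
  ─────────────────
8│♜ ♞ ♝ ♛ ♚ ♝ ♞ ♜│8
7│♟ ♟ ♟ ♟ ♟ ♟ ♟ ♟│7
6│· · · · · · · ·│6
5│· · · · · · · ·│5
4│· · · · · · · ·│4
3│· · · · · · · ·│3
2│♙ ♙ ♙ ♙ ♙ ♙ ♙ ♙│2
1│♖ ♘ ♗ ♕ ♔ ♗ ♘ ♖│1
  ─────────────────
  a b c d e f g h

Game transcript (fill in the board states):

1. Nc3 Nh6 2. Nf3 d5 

  a b c d e f g h
  ─────────────────
8│♜ ♞ ♝ ♛ ♚ ♝ · ♜│8
7│♟ ♟ ♟ · ♟ ♟ ♟ ♟│7
6│· · · · · · · ♞│6
5│· · · ♟ · · · ·│5
4│· · · · · · · ·│4
3│· · ♘ · · ♘ · ·│3
2│♙ ♙ ♙ ♙ ♙ ♙ ♙ ♙│2
1│♖ · ♗ ♕ ♔ ♗ · ♖│1
  ─────────────────
  a b c d e f g h

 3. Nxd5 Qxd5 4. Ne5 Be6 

  a b c d e f g h
  ─────────────────
8│♜ ♞ · · ♚ ♝ · ♜│8
7│♟ ♟ ♟ · ♟ ♟ ♟ ♟│7
6│· · · · ♝ · · ♞│6
5│· · · ♛ ♘ · · ·│5
4│· · · · · · · ·│4
3│· · · · · · · ·│3
2│♙ ♙ ♙ ♙ ♙ ♙ ♙ ♙│2
1│♖ · ♗ ♕ ♔ ♗ · ♖│1
  ─────────────────
  a b c d e f g h

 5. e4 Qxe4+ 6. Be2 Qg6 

  a b c d e f g h
  ─────────────────
8│♜ ♞ · · ♚ ♝ · ♜│8
7│♟ ♟ ♟ · ♟ ♟ ♟ ♟│7
6│· · · · ♝ · ♛ ♞│6
5│· · · · ♘ · · ·│5
4│· · · · · · · ·│4
3│· · · · · · · ·│3
2│♙ ♙ ♙ ♙ ♗ ♙ ♙ ♙│2
1│♖ · ♗ ♕ ♔ · · ♖│1
  ─────────────────
  a b c d e f g h

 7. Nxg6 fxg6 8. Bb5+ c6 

  a b c d e f g h
  ─────────────────
8│♜ ♞ · · ♚ ♝ · ♜│8
7│♟ ♟ · · ♟ · ♟ ♟│7
6│· · ♟ · ♝ · ♟ ♞│6
5│· ♗ · · · · · ·│5
4│· · · · · · · ·│4
3│· · · · · · · ·│3
2│♙ ♙ ♙ ♙ · ♙ ♙ ♙│2
1│♖ · ♗ ♕ ♔ · · ♖│1
  ─────────────────
  a b c d e f g h



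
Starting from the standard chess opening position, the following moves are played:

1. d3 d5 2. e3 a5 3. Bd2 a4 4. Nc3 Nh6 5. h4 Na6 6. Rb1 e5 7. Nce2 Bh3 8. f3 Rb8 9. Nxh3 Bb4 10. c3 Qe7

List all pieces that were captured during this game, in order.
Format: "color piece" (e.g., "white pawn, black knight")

Tracking captures:
  Nxh3: captured black bishop

black bishop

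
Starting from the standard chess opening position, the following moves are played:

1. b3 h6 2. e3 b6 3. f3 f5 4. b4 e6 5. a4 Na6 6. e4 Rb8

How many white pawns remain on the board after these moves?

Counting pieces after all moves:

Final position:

  a b c d e f g h
  ─────────────────
8│· ♜ ♝ ♛ ♚ ♝ ♞ ♜│8
7│♟ · ♟ ♟ · · ♟ ·│7
6│♞ ♟ · · ♟ · · ♟│6
5│· · · · · ♟ · ·│5
4│♙ ♙ · · ♙ · · ·│4
3│· · · · · ♙ · ·│3
2│· · ♙ ♙ · · ♙ ♙│2
1│♖ ♘ ♗ ♕ ♔ ♗ ♘ ♖│1
  ─────────────────
  a b c d e f g h


8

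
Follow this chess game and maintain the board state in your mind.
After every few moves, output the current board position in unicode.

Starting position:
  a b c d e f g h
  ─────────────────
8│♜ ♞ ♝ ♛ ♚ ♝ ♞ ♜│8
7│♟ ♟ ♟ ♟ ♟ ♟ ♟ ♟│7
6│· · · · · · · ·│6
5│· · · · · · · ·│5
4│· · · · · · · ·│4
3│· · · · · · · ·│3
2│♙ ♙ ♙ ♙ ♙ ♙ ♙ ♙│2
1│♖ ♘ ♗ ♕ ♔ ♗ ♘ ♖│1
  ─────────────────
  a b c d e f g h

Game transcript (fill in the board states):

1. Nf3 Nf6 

  a b c d e f g h
  ─────────────────
8│♜ ♞ ♝ ♛ ♚ ♝ · ♜│8
7│♟ ♟ ♟ ♟ ♟ ♟ ♟ ♟│7
6│· · · · · ♞ · ·│6
5│· · · · · · · ·│5
4│· · · · · · · ·│4
3│· · · · · ♘ · ·│3
2│♙ ♙ ♙ ♙ ♙ ♙ ♙ ♙│2
1│♖ ♘ ♗ ♕ ♔ ♗ · ♖│1
  ─────────────────
  a b c d e f g h

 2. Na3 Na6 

  a b c d e f g h
  ─────────────────
8│♜ · ♝ ♛ ♚ ♝ · ♜│8
7│♟ ♟ ♟ ♟ ♟ ♟ ♟ ♟│7
6│♞ · · · · ♞ · ·│6
5│· · · · · · · ·│5
4│· · · · · · · ·│4
3│♘ · · · · ♘ · ·│3
2│♙ ♙ ♙ ♙ ♙ ♙ ♙ ♙│2
1│♖ · ♗ ♕ ♔ ♗ · ♖│1
  ─────────────────
  a b c d e f g h

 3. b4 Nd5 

  a b c d e f g h
  ─────────────────
8│♜ · ♝ ♛ ♚ ♝ · ♜│8
7│♟ ♟ ♟ ♟ ♟ ♟ ♟ ♟│7
6│♞ · · · · · · ·│6
5│· · · ♞ · · · ·│5
4│· ♙ · · · · · ·│4
3│♘ · · · · ♘ · ·│3
2│♙ · ♙ ♙ ♙ ♙ ♙ ♙│2
1│♖ · ♗ ♕ ♔ ♗ · ♖│1
  ─────────────────
  a b c d e f g h

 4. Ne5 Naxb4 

  a b c d e f g h
  ─────────────────
8│♜ · ♝ ♛ ♚ ♝ · ♜│8
7│♟ ♟ ♟ ♟ ♟ ♟ ♟ ♟│7
6│· · · · · · · ·│6
5│· · · ♞ ♘ · · ·│5
4│· ♞ · · · · · ·│4
3│♘ · · · · · · ·│3
2│♙ · ♙ ♙ ♙ ♙ ♙ ♙│2
1│♖ · ♗ ♕ ♔ ♗ · ♖│1
  ─────────────────
  a b c d e f g h

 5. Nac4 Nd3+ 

  a b c d e f g h
  ─────────────────
8│♜ · ♝ ♛ ♚ ♝ · ♜│8
7│♟ ♟ ♟ ♟ ♟ ♟ ♟ ♟│7
6│· · · · · · · ·│6
5│· · · ♞ ♘ · · ·│5
4│· · ♘ · · · · ·│4
3│· · · ♞ · · · ·│3
2│♙ · ♙ ♙ ♙ ♙ ♙ ♙│2
1│♖ · ♗ ♕ ♔ ♗ · ♖│1
  ─────────────────
  a b c d e f g h



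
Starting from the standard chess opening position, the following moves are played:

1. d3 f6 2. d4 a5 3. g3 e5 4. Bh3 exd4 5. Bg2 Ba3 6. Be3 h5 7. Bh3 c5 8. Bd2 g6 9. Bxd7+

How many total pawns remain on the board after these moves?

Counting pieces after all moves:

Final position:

  a b c d e f g h
  ─────────────────
8│♜ ♞ ♝ ♛ ♚ · ♞ ♜│8
7│· ♟ · ♗ · · · ·│7
6│· · · · · ♟ ♟ ·│6
5│♟ · ♟ · · · · ♟│5
4│· · · ♟ · · · ·│4
3│♝ · · · · · ♙ ·│3
2│♙ ♙ ♙ ♗ ♙ ♙ · ♙│2
1│♖ ♘ · ♕ ♔ · ♘ ♖│1
  ─────────────────
  a b c d e f g h


14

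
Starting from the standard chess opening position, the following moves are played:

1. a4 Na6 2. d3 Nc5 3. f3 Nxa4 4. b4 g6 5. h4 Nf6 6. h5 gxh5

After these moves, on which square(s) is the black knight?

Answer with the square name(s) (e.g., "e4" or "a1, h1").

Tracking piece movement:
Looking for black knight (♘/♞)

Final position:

  a b c d e f g h
  ─────────────────
8│♜ · ♝ ♛ ♚ ♝ · ♜│8
7│♟ ♟ ♟ ♟ ♟ ♟ · ♟│7
6│· · · · · ♞ · ·│6
5│· · · · · · · ♟│5
4│♞ ♙ · · · · · ·│4
3│· · · ♙ · ♙ · ·│3
2│· · ♙ · ♙ · ♙ ·│2
1│♖ ♘ ♗ ♕ ♔ ♗ ♘ ♖│1
  ─────────────────
  a b c d e f g h


a4, f6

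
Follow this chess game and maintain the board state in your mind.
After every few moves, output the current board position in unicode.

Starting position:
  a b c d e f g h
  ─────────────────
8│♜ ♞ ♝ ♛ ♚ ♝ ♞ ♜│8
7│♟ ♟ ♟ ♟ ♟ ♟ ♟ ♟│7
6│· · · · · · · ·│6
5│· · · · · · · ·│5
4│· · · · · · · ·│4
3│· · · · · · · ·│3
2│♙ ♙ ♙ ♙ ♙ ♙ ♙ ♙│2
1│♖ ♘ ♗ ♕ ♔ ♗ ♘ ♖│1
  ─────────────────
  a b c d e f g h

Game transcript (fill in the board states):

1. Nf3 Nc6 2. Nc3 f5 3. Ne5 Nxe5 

  a b c d e f g h
  ─────────────────
8│♜ · ♝ ♛ ♚ ♝ ♞ ♜│8
7│♟ ♟ ♟ ♟ ♟ · ♟ ♟│7
6│· · · · · · · ·│6
5│· · · · ♞ ♟ · ·│5
4│· · · · · · · ·│4
3│· · ♘ · · · · ·│3
2│♙ ♙ ♙ ♙ ♙ ♙ ♙ ♙│2
1│♖ · ♗ ♕ ♔ ♗ · ♖│1
  ─────────────────
  a b c d e f g h

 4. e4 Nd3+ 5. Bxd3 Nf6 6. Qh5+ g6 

  a b c d e f g h
  ─────────────────
8│♜ · ♝ ♛ ♚ ♝ · ♜│8
7│♟ ♟ ♟ ♟ ♟ · · ♟│7
6│· · · · · ♞ ♟ ·│6
5│· · · · · ♟ · ♕│5
4│· · · · ♙ · · ·│4
3│· · ♘ ♗ · · · ·│3
2│♙ ♙ ♙ ♙ · ♙ ♙ ♙│2
1│♖ · ♗ · ♔ · · ♖│1
  ─────────────────
  a b c d e f g h

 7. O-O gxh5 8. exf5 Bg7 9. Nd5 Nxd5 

  a b c d e f g h
  ─────────────────
8│♜ · ♝ ♛ ♚ · · ♜│8
7│♟ ♟ ♟ ♟ ♟ · ♝ ♟│7
6│· · · · · · · ·│6
5│· · · ♞ · ♙ · ♟│5
4│· · · · · · · ·│4
3│· · · ♗ · · · ·│3
2│♙ ♙ ♙ ♙ · ♙ ♙ ♙│2
1│♖ · ♗ · · ♖ ♔ ·│1
  ─────────────────
  a b c d e f g h

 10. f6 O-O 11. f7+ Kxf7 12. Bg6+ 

  a b c d e f g h
  ─────────────────
8│♜ · ♝ ♛ · ♜ · ·│8
7│♟ ♟ ♟ ♟ ♟ ♚ ♝ ♟│7
6│· · · · · · ♗ ·│6
5│· · · ♞ · · · ♟│5
4│· · · · · · · ·│4
3│· · · · · · · ·│3
2│♙ ♙ ♙ ♙ · ♙ ♙ ♙│2
1│♖ · ♗ · · ♖ ♔ ·│1
  ─────────────────
  a b c d e f g h


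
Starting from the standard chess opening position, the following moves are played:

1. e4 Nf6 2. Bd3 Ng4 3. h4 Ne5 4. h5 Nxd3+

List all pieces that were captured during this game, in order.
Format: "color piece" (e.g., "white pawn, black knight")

Tracking captures:
  Nxd3+: captured white bishop

white bishop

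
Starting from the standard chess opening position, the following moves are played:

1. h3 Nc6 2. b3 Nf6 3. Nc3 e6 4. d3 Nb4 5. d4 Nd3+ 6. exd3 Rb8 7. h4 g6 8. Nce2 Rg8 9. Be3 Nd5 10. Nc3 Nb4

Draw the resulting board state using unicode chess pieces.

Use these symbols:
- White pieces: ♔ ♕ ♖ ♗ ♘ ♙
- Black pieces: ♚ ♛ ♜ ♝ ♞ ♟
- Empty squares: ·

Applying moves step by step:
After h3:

♜ ♞ ♝ ♛ ♚ ♝ ♞ ♜
♟ ♟ ♟ ♟ ♟ ♟ ♟ ♟
· · · · · · · ·
· · · · · · · ·
· · · · · · · ·
· · · · · · · ♙
♙ ♙ ♙ ♙ ♙ ♙ ♙ ·
♖ ♘ ♗ ♕ ♔ ♗ ♘ ♖


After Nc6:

♜ · ♝ ♛ ♚ ♝ ♞ ♜
♟ ♟ ♟ ♟ ♟ ♟ ♟ ♟
· · ♞ · · · · ·
· · · · · · · ·
· · · · · · · ·
· · · · · · · ♙
♙ ♙ ♙ ♙ ♙ ♙ ♙ ·
♖ ♘ ♗ ♕ ♔ ♗ ♘ ♖


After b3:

♜ · ♝ ♛ ♚ ♝ ♞ ♜
♟ ♟ ♟ ♟ ♟ ♟ ♟ ♟
· · ♞ · · · · ·
· · · · · · · ·
· · · · · · · ·
· ♙ · · · · · ♙
♙ · ♙ ♙ ♙ ♙ ♙ ·
♖ ♘ ♗ ♕ ♔ ♗ ♘ ♖


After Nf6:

♜ · ♝ ♛ ♚ ♝ · ♜
♟ ♟ ♟ ♟ ♟ ♟ ♟ ♟
· · ♞ · · ♞ · ·
· · · · · · · ·
· · · · · · · ·
· ♙ · · · · · ♙
♙ · ♙ ♙ ♙ ♙ ♙ ·
♖ ♘ ♗ ♕ ♔ ♗ ♘ ♖


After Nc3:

♜ · ♝ ♛ ♚ ♝ · ♜
♟ ♟ ♟ ♟ ♟ ♟ ♟ ♟
· · ♞ · · ♞ · ·
· · · · · · · ·
· · · · · · · ·
· ♙ ♘ · · · · ♙
♙ · ♙ ♙ ♙ ♙ ♙ ·
♖ · ♗ ♕ ♔ ♗ ♘ ♖


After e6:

♜ · ♝ ♛ ♚ ♝ · ♜
♟ ♟ ♟ ♟ · ♟ ♟ ♟
· · ♞ · ♟ ♞ · ·
· · · · · · · ·
· · · · · · · ·
· ♙ ♘ · · · · ♙
♙ · ♙ ♙ ♙ ♙ ♙ ·
♖ · ♗ ♕ ♔ ♗ ♘ ♖


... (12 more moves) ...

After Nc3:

· ♜ ♝ ♛ ♚ ♝ ♜ ·
♟ ♟ ♟ ♟ · ♟ · ♟
· · · · ♟ · ♟ ·
· · · ♞ · · · ·
· · · ♙ · · · ♙
· ♙ ♘ ♙ ♗ · · ·
♙ · ♙ · · ♙ ♙ ·
♖ · · ♕ ♔ ♗ ♘ ♖


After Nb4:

· ♜ ♝ ♛ ♚ ♝ ♜ ·
♟ ♟ ♟ ♟ · ♟ · ♟
· · · · ♟ · ♟ ·
· · · · · · · ·
· ♞ · ♙ · · · ♙
· ♙ ♘ ♙ ♗ · · ·
♙ · ♙ · · ♙ ♙ ·
♖ · · ♕ ♔ ♗ ♘ ♖



  a b c d e f g h
  ─────────────────
8│· ♜ ♝ ♛ ♚ ♝ ♜ ·│8
7│♟ ♟ ♟ ♟ · ♟ · ♟│7
6│· · · · ♟ · ♟ ·│6
5│· · · · · · · ·│5
4│· ♞ · ♙ · · · ♙│4
3│· ♙ ♘ ♙ ♗ · · ·│3
2│♙ · ♙ · · ♙ ♙ ·│2
1│♖ · · ♕ ♔ ♗ ♘ ♖│1
  ─────────────────
  a b c d e f g h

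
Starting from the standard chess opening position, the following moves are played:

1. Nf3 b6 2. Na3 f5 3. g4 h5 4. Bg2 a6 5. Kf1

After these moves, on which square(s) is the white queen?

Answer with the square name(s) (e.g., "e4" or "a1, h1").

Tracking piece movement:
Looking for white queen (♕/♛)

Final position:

  a b c d e f g h
  ─────────────────
8│♜ ♞ ♝ ♛ ♚ ♝ ♞ ♜│8
7│· · ♟ ♟ ♟ · ♟ ·│7
6│♟ ♟ · · · · · ·│6
5│· · · · · ♟ · ♟│5
4│· · · · · · ♙ ·│4
3│♘ · · · · ♘ · ·│3
2│♙ ♙ ♙ ♙ ♙ ♙ ♗ ♙│2
1│♖ · ♗ ♕ · ♔ · ♖│1
  ─────────────────
  a b c d e f g h


d1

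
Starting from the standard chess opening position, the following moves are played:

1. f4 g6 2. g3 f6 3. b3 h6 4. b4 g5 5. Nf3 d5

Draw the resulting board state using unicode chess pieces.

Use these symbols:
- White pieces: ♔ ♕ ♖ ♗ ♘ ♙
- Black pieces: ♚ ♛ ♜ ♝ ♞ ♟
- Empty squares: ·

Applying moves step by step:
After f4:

♜ ♞ ♝ ♛ ♚ ♝ ♞ ♜
♟ ♟ ♟ ♟ ♟ ♟ ♟ ♟
· · · · · · · ·
· · · · · · · ·
· · · · · ♙ · ·
· · · · · · · ·
♙ ♙ ♙ ♙ ♙ · ♙ ♙
♖ ♘ ♗ ♕ ♔ ♗ ♘ ♖


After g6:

♜ ♞ ♝ ♛ ♚ ♝ ♞ ♜
♟ ♟ ♟ ♟ ♟ ♟ · ♟
· · · · · · ♟ ·
· · · · · · · ·
· · · · · ♙ · ·
· · · · · · · ·
♙ ♙ ♙ ♙ ♙ · ♙ ♙
♖ ♘ ♗ ♕ ♔ ♗ ♘ ♖


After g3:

♜ ♞ ♝ ♛ ♚ ♝ ♞ ♜
♟ ♟ ♟ ♟ ♟ ♟ · ♟
· · · · · · ♟ ·
· · · · · · · ·
· · · · · ♙ · ·
· · · · · · ♙ ·
♙ ♙ ♙ ♙ ♙ · · ♙
♖ ♘ ♗ ♕ ♔ ♗ ♘ ♖


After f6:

♜ ♞ ♝ ♛ ♚ ♝ ♞ ♜
♟ ♟ ♟ ♟ ♟ · · ♟
· · · · · ♟ ♟ ·
· · · · · · · ·
· · · · · ♙ · ·
· · · · · · ♙ ·
♙ ♙ ♙ ♙ ♙ · · ♙
♖ ♘ ♗ ♕ ♔ ♗ ♘ ♖


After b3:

♜ ♞ ♝ ♛ ♚ ♝ ♞ ♜
♟ ♟ ♟ ♟ ♟ · · ♟
· · · · · ♟ ♟ ·
· · · · · · · ·
· · · · · ♙ · ·
· ♙ · · · · ♙ ·
♙ · ♙ ♙ ♙ · · ♙
♖ ♘ ♗ ♕ ♔ ♗ ♘ ♖


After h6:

♜ ♞ ♝ ♛ ♚ ♝ ♞ ♜
♟ ♟ ♟ ♟ ♟ · · ·
· · · · · ♟ ♟ ♟
· · · · · · · ·
· · · · · ♙ · ·
· ♙ · · · · ♙ ·
♙ · ♙ ♙ ♙ · · ♙
♖ ♘ ♗ ♕ ♔ ♗ ♘ ♖


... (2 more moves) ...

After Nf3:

♜ ♞ ♝ ♛ ♚ ♝ ♞ ♜
♟ ♟ ♟ ♟ ♟ · · ·
· · · · · ♟ · ♟
· · · · · · ♟ ·
· ♙ · · · ♙ · ·
· · · · · ♘ ♙ ·
♙ · ♙ ♙ ♙ · · ♙
♖ ♘ ♗ ♕ ♔ ♗ · ♖


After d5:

♜ ♞ ♝ ♛ ♚ ♝ ♞ ♜
♟ ♟ ♟ · ♟ · · ·
· · · · · ♟ · ♟
· · · ♟ · · ♟ ·
· ♙ · · · ♙ · ·
· · · · · ♘ ♙ ·
♙ · ♙ ♙ ♙ · · ♙
♖ ♘ ♗ ♕ ♔ ♗ · ♖



  a b c d e f g h
  ─────────────────
8│♜ ♞ ♝ ♛ ♚ ♝ ♞ ♜│8
7│♟ ♟ ♟ · ♟ · · ·│7
6│· · · · · ♟ · ♟│6
5│· · · ♟ · · ♟ ·│5
4│· ♙ · · · ♙ · ·│4
3│· · · · · ♘ ♙ ·│3
2│♙ · ♙ ♙ ♙ · · ♙│2
1│♖ ♘ ♗ ♕ ♔ ♗ · ♖│1
  ─────────────────
  a b c d e f g h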